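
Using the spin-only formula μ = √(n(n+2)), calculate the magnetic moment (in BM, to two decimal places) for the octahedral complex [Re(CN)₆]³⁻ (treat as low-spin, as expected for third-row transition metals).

2.83 BM

Each CN⁻ contributes -1; 6 × (-1) = -6. With overall charge -3, Re is in the +3 oxidation state.
Re is in group 7, so Re³⁺ is d⁴ (7 − 3 = 4).
Configuration: t2g^4 e_g^0 → 2 unpaired electrons.
μ(spin-only) = √[2(2+2)] = √8 ≈ 2.83 BM.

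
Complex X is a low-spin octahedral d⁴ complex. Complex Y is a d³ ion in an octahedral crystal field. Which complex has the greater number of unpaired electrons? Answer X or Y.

X: t₂g⁴ eg⁰ → 2 unpaired.
Y: For octahedral d³ the high- and low-spin configurations coincide; t2g^3 e_g^0 → 3 unpaired.
So Y has more unpaired electrons.

Y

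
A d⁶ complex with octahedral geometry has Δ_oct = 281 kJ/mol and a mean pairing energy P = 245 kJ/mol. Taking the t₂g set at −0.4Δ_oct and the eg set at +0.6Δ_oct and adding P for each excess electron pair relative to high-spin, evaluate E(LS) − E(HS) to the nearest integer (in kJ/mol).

-72

High-spin d⁶ fills as t₂g⁴ eg² with CFSE 4(−0.4) + 2(+0.6) = -0.4Δ_oct = -112 kJ/mol.
For low-spin the configuration is t₂g⁶ eg⁰: orbital energy -2.4 × 281 = -674 kJ/mol, and 2 additional pairs relative to high-spin add 490 kJ/mol, giving -184 kJ/mol.
E(LS) − E(HS) = -184 − (-112) = -72 kJ/mol.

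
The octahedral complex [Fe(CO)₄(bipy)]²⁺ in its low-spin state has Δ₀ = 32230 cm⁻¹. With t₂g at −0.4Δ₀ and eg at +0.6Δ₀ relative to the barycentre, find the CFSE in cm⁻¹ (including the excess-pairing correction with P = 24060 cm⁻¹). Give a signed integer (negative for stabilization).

-29232

Ligand charges: 4×(+0) from CO and 1×(+0) from bipy sum to +0; with overall charge +2, Fe is +2.
Group 8 minus oxidation state +2 gives a d⁶ configuration for Fe²⁺.
Electron filling gives t₂g⁶ eg⁰.
The orbital stabilization is -2.4Δ₀ = -2.4 × 32230 = -77352 cm⁻¹.
Relative to high-spin t₂g⁴ eg² (1 paired), the low-spin configuration has 2 additional pairs, contributing +2 × 24060 = +48120 cm⁻¹.
Overall CFSE = -77352 + 48120 = -29232 cm⁻¹.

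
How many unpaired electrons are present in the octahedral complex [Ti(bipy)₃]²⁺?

bipy is neutral, so the +2 overall charge sits on Ti: oxidation state +2.
Ti is in group 4, so Ti²⁺ is d² (4 − 2 = 2).
Configuration: t₂g² eg⁰, giving 2 unpaired electrons.

2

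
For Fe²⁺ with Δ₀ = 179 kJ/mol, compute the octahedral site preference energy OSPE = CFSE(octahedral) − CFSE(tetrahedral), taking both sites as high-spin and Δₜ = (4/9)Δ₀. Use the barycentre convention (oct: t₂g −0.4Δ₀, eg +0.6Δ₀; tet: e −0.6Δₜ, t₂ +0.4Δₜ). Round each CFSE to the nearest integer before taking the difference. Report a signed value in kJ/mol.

Fe sits in group 8; removing 2 electrons leaves Fe²⁺ with 8 − 2 = 6 d electrons.
Octahedral high-spin t2g^4 e_g^2: CFSE = -0.4 × 179 = -72 kJ/mol.
In a tetrahedral site the filling is e^3 t2^3: CFSE(tet) = -0.6Δₜ = -0.6 × (4/9)(179) = -48 kJ/mol.
OSPE = -72 − (-48) = -24 kJ/mol.

-24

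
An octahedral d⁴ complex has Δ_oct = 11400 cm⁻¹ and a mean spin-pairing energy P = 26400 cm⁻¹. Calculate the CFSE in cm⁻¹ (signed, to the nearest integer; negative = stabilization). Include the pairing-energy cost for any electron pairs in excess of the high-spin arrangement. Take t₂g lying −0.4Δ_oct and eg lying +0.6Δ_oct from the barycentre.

Here Δ_oct < P (11400 < 26400), so the high-spin state is favoured.
That gives t₂g³ eg¹.
Orbital CFSE = -0.6Δ_oct = -0.6 × 11400 = -6840 cm⁻¹.
High-spin has no excess pairs, so no pairing correction applies.

-6840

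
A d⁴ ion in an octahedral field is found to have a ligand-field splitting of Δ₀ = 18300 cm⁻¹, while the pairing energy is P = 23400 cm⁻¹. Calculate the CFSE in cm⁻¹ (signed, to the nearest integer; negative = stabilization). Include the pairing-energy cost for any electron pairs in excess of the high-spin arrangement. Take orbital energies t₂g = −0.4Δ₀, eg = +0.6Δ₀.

With Δ₀ < P the complex is high-spin.
That gives t₂g³ eg¹.
Orbital CFSE = -0.6Δ₀ = -0.6 × 18300 = -10980 cm⁻¹.
High-spin has no excess pairs, so no pairing correction applies.

-10980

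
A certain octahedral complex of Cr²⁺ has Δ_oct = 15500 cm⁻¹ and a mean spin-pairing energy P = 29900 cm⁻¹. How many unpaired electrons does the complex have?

Cr sits in group 6; removing 2 electrons leaves Cr²⁺ with 6 − 2 = 4 d electrons.
With Δ_oct < P the complex is high-spin.
That gives t2g^3 e_g^1.
Unpaired electrons: 4.

4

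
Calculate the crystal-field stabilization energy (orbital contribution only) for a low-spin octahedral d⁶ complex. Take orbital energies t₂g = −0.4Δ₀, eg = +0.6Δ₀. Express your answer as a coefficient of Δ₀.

Configuration: t₂g⁶ eg⁰.
CFSE = 6(-0.4Δ₀) + 0(0.6Δ₀) = -2.4Δ₀ + 0.0Δ₀ = -2.4Δ₀.

-2.4 Δ₀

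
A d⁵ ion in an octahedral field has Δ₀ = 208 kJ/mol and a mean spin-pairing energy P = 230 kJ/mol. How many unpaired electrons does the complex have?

Since Δ₀ = 208 kJ/mol < P = 230 kJ/mol, the complex adopts the high-spin configuration.
Filling d⁵ accordingly: t₂g³ eg².
Unpaired electrons: 5.

5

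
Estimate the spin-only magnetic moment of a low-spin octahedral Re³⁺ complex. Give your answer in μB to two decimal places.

Group 7 minus oxidation state +3 gives a d⁴ configuration for Re³⁺.
Configuration: t₂g⁴ eg⁰ → 2 unpaired electrons.
μ(spin-only) = √[2(2+2)] = √8 ≈ 2.83 μB.

2.83 μB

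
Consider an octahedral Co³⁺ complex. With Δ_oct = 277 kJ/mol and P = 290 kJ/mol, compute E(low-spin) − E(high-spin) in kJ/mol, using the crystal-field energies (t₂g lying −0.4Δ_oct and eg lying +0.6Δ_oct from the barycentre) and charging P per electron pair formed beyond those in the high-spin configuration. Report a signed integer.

Co sits in group 9; removing 3 electrons leaves Co³⁺ with 9 − 3 = 6 d electrons.
High-spin d⁶ fills as t₂g⁴ eg² with CFSE 4(−0.4) + 2(+0.6) = -0.4Δ_oct = -111 kJ/mol.
Low-spin t₂g⁶ eg⁰ gives -2.4Δ_oct = -665 kJ/mol, but forming 2 extra pairs costs 2P = 580 kJ/mol, so E(LS) = -665 + 580 = -85 kJ/mol.
The difference is -85 − (-111) = 26 kJ/mol, so high-spin lies lower.

26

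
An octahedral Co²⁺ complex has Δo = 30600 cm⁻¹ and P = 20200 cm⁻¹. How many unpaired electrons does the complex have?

Co is in group 9, so Co²⁺ is d⁷ (9 − 2 = 7).
Since Δo = 30600 cm⁻¹ > P = 20200 cm⁻¹, the complex adopts the low-spin configuration.
Configuration: t2g^6 e_g^1.
Unpaired electrons: 1.

1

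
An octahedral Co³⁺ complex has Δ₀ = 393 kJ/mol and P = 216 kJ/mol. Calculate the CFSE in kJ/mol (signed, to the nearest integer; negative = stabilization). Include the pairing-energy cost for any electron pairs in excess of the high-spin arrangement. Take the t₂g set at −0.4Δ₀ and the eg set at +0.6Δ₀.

-511

Co is in group 9, so Co³⁺ is d⁶ (9 − 3 = 6).
With Δ₀ > P the complex is low-spin.
That gives t₂g⁶ eg⁰.
Orbital CFSE = -2.4Δ₀ = -2.4 × 393 = -943 kJ/mol.
Excess pairs vs high-spin: 3 − 1 = 2; pairing cost = +432 kJ/mol.
Net CFSE = -943 + 432 = -511 kJ/mol.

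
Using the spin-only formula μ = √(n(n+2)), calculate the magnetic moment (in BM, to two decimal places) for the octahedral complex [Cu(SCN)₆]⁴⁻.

Each SCN⁻ contributes -1; 6 × (-1) = -6. With overall charge -4, Cu is in the +2 oxidation state.
Cu sits in group 11; removing 2 electrons leaves Cu²⁺ with 11 − 2 = 9 d electrons.
Configuration: t₂g⁶ eg³ → 1 unpaired electron.
μ(spin-only) = √[1(1+2)] = √3 ≈ 1.73 BM.

1.73 BM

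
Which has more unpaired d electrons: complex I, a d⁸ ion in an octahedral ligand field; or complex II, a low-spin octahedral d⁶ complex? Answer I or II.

I: t2g^6 e_g^2 → 2 unpaired.
II: t₂g⁶ eg⁰ → 0 unpaired.
So I has more unpaired electrons.

I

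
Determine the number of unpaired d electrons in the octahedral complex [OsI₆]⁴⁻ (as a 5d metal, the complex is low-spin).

0

Each I⁻ contributes -1; 6 × (-1) = -6. With overall charge -4, Os is in the +2 oxidation state.
Os sits in group 8; removing 2 electrons leaves Os²⁺ with 8 − 2 = 6 d electrons.
Configuration: t2g^6 e_g^0, giving 0 unpaired electrons.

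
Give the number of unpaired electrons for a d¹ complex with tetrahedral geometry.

With tetrahedral geometry the complex is necessarily high-spin.
Configuration: e¹ t₂⁰, giving 1 unpaired electron.

1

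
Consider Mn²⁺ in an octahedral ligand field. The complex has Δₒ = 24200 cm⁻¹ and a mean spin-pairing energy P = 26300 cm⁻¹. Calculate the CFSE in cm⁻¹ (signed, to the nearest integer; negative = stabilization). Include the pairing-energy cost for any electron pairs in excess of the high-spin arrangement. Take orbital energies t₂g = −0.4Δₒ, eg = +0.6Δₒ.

Group 7 minus oxidation state +2 gives a d⁵ configuration for Mn²⁺.
Here Δₒ < P (24200 < 26300), so the high-spin state is favoured.
That gives t₂g³ eg².
Orbital CFSE = 0.0Δₒ = 0.0 × 24200 = 0 cm⁻¹.
High-spin has no excess pairs, so no pairing correction applies.

0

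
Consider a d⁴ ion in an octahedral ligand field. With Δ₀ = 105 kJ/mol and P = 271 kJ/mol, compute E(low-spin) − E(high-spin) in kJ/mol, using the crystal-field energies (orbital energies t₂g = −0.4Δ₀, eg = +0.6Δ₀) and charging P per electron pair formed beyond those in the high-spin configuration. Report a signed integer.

High-spin: t₂g³ eg¹, CFSE = -0.6Δ₀ = -63 kJ/mol.
Low-spin: t₂g⁴ eg⁰, orbital CFSE = -1.6Δ₀ = -168 kJ/mol; plus 1 excess pair × P = +271 kJ/mol; total 103 kJ/mol.
Thus E(LS) − E(HS) = 166 kJ/mol.

166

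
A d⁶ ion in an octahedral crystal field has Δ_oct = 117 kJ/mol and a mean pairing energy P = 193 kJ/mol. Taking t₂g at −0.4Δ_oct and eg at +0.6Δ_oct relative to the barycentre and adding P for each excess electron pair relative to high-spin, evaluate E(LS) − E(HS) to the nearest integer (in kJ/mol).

152

High-spin d⁶ fills as t₂g⁴ eg² with CFSE 4(−0.4) + 2(+0.6) = -0.4Δ_oct = -47 kJ/mol.
For low-spin the configuration is t₂g⁶ eg⁰: orbital energy -2.4 × 117 = -281 kJ/mol, and 2 additional pairs relative to high-spin add 386 kJ/mol, giving 105 kJ/mol.
Thus E(LS) − E(HS) = 152 kJ/mol.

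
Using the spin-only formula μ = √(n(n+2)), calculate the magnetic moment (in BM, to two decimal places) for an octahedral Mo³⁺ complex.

3.87 BM

Mo³⁺: group 6, so d-count = 6 − 3 = 3.
For octahedral d³ the high- and low-spin configurations coincide.
Configuration: t2g^3 e_g^0 → 3 unpaired electrons.
μ(spin-only) = √[3(3+2)] = √15 ≈ 3.87 BM.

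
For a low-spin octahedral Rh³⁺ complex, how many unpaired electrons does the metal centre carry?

Group 9 minus oxidation state +3 gives a d⁶ configuration for Rh³⁺.
Configuration: t2g^6 e_g^0, giving 0 unpaired electrons.

0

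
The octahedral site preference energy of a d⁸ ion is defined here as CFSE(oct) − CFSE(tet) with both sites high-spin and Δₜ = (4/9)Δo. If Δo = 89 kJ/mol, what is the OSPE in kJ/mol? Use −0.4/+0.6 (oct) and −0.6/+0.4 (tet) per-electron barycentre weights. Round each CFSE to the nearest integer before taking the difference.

-75

Octahedral (high-spin): t2g^6 e_g^2, CFSE = 6(−0.4) + 2(+0.6) = -1.2Δo = -1.2 × 89 = -107 kJ/mol.
In a tetrahedral site the filling is e^4 t2^4: CFSE(tet) = -0.8Δₜ = -0.8 × (4/9)(89) = -32 kJ/mol.
Subtracting, OSPE = -107 − (-32) = -75 kJ/mol.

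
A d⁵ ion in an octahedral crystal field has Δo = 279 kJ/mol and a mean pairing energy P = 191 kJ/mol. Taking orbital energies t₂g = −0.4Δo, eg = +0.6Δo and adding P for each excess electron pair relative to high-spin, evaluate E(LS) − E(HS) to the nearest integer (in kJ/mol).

In the high-spin limit (t₂g³ eg²) the orbital term is 0.0Δo = 0 kJ/mol, with no excess pairing.
Low-spin t₂g⁵ eg⁰ gives -2.0Δo = -558 kJ/mol, but forming 2 extra pairs costs 2P = 382 kJ/mol, so E(LS) = -558 + 382 = -176 kJ/mol.
E(LS) − E(HS) = -176 − (0) = -176 kJ/mol.

-176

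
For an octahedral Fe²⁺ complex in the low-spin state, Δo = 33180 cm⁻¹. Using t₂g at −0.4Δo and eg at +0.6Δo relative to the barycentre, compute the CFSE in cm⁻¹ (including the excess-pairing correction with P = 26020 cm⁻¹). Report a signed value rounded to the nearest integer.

-27592

Fe²⁺: group 8, so d-count = 8 − 2 = 6.
Electron filling gives t₂g⁶ eg⁰.
CFSE(orbital) = 6×(-0.4Δo) + 0×(0.6Δo) = -2.4Δo; with Δo = 33180 cm⁻¹ that is -79632 cm⁻¹.
High-spin d⁶ would be t₂g⁴ eg² with 1 pair; low-spin has 3, so 2 excess pairs cost +2P = +52040 cm⁻¹.
Net CFSE = -79632 + 52040 = -27592 cm⁻¹.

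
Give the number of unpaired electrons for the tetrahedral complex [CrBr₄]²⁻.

Each Br⁻ contributes -1; 4 × (-1) = -4. With overall charge -2, Cr is in the +2 oxidation state.
Cr is in group 6, so Cr²⁺ is d⁴ (6 − 2 = 4).
Tetrahedral splitting is small, so the complex is high-spin.
Configuration: e² t₂², giving 4 unpaired electrons.

4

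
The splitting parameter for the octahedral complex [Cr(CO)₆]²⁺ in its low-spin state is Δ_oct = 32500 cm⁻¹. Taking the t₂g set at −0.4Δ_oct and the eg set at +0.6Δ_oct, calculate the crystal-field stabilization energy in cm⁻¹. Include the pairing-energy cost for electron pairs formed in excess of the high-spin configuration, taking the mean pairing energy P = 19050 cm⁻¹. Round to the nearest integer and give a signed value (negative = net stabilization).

-32950

CO is neutral, so the +2 overall charge sits on Cr: oxidation state +2.
Group 6 minus oxidation state +2 gives a d⁴ configuration for Cr²⁺.
The d⁴ electrons fill as t₂g⁴ eg⁰.
CFSE(orbital) = 4×(-0.4Δ_oct) + 0×(0.6Δ_oct) = -1.6Δ_oct; with Δ_oct = 32500 cm⁻¹ that is -52000 cm⁻¹.
High-spin d⁴ would be t₂g³ eg¹ with 0 pairs; low-spin has 1, so 1 excess pair costs +1P = +19050 cm⁻¹.
Combining: -52000 + 19050 = -32950 cm⁻¹.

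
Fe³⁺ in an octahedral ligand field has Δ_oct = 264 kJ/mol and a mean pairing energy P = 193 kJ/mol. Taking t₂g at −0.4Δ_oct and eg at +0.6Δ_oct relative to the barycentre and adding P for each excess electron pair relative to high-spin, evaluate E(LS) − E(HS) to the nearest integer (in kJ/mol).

Group 8 minus oxidation state +3 gives a d⁵ configuration for Fe³⁺.
In the high-spin limit (t₂g³ eg²) the orbital term is 0.0Δ_oct = 0 kJ/mol, with no excess pairing.
Low-spin: t₂g⁵ eg⁰, orbital CFSE = -2.0Δ_oct = -528 kJ/mol; plus 2 excess pairs × P = +386 kJ/mol; total -142 kJ/mol.
The difference is -142 − (0) = -142 kJ/mol, so low-spin lies lower.

-142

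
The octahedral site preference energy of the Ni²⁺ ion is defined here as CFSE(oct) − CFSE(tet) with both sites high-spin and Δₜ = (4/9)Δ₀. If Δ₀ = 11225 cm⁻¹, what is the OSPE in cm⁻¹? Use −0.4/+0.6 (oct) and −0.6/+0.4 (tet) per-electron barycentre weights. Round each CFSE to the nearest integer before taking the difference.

-9479

Ni²⁺: group 10, so d-count = 10 − 2 = 8.
Octahedral high-spin t₂g⁶ eg²: CFSE = -1.2 × 11225 = -13470 cm⁻¹.
Tetrahedral e⁴ t₂⁴ gives -0.8Δₜ = -0.8 × (4/9) × 11225 = -3991 cm⁻¹.
Subtracting, OSPE = -13470 − (-3991) = -9479 cm⁻¹.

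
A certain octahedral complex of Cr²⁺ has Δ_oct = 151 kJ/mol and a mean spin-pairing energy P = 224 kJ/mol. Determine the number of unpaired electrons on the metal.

4

Cr is in group 6, so Cr²⁺ is d⁴ (6 − 2 = 4).
With Δ_oct < P the complex is high-spin.
Filling d⁴ accordingly: t₂g³ eg¹.
Unpaired electrons: 4.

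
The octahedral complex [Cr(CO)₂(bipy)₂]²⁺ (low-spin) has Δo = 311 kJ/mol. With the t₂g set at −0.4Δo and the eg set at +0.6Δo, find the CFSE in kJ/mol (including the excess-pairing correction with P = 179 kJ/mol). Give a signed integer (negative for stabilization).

Ligand charges: 2×(+0) from CO and 2×(+0) from bipy sum to +0; with overall charge +2, Cr is +2.
Cr²⁺: group 6, so d-count = 6 − 2 = 4.
Configuration: t₂g⁴ eg⁰.
Orbital CFSE = 4(-0.4) + 0(0.6) = -1.6Δo = -1.6 × 311 = -498 kJ/mol.
High-spin d⁴ would be t₂g³ eg¹ with 0 pairs; low-spin has 1, so 1 excess pair costs +1P = +179 kJ/mol.
Combining: -498 + 179 = -319 kJ/mol.

-319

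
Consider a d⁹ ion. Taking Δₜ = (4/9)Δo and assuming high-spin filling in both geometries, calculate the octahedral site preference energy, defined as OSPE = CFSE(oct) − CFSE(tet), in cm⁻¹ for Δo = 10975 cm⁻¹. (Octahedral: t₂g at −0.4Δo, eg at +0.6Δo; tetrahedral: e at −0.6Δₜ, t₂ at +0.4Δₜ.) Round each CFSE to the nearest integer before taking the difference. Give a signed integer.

-4634

Octahedral (high-spin): t2g^6 e_g^3, CFSE = 6(−0.4) + 3(+0.6) = -0.6Δo = -0.6 × 10975 = -6585 cm⁻¹.
Tetrahedral e^4 t2^5 gives -0.4Δₜ = -0.4 × (4/9) × 10975 = -1951 cm⁻¹.
OSPE = CFSE(oct) − CFSE(tet) = -6585 − (-1951) = -4634 cm⁻¹.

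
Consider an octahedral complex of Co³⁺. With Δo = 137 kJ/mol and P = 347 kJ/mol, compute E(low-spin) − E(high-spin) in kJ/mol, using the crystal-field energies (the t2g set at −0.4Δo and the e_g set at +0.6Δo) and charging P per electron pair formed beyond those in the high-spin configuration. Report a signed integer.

420

Co is in group 9, so Co³⁺ is d⁶ (9 − 3 = 6).
High-spin d⁶ fills as t2g^4 e_g^2 with CFSE 4(−0.4) + 2(+0.6) = -0.4Δo = -55 kJ/mol.
Low-spin t2g^6 e_g^0 gives -2.4Δo = -329 kJ/mol, but forming 2 extra pairs costs 2P = 694 kJ/mol, so E(LS) = -329 + 694 = 365 kJ/mol.
Thus E(LS) − E(HS) = 420 kJ/mol.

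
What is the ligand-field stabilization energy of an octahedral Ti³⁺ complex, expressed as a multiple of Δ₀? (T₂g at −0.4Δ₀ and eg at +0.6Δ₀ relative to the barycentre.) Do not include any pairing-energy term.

Ti is in group 4, so Ti³⁺ is d¹ (4 − 3 = 1).
Configuration: t₂g¹ eg⁰.
CFSE = 1(-0.4Δ₀) + 0(0.6Δ₀) = -0.4Δ₀ + 0.0Δ₀ = -0.4Δ₀.

-0.4 Δ₀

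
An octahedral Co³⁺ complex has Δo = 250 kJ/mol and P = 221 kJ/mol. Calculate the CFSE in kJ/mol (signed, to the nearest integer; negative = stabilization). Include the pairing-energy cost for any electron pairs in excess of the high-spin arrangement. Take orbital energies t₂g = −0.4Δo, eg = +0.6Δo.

-158

Co sits in group 9; removing 3 electrons leaves Co³⁺ with 9 − 3 = 6 d electrons.
Δo > P, so pairing is preferred: the ground state is low-spin.
Filling d⁶ accordingly: t₂g⁶ eg⁰.
Orbital CFSE = -2.4Δo = -2.4 × 250 = -600 kJ/mol.
Excess pairs vs high-spin: 3 − 1 = 2; pairing cost = +442 kJ/mol.
Net CFSE = -600 + 442 = -158 kJ/mol.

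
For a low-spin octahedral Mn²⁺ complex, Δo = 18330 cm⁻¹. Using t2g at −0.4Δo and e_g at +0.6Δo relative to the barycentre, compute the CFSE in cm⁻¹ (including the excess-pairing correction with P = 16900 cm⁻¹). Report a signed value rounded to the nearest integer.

Mn²⁺: group 7, so d-count = 7 − 2 = 5.
Electron filling gives t2g^5 e_g^0.
CFSE(orbital) = 5×(-0.4Δo) + 0×(0.6Δo) = -2.0Δo; with Δo = 18330 cm⁻¹ that is -36660 cm⁻¹.
Relative to high-spin t2g^3 e_g^2 (0 paired), the low-spin configuration has 2 additional pairs, contributing +2 × 16900 = +33800 cm⁻¹.
Net CFSE = -36660 + 33800 = -2860 cm⁻¹.

-2860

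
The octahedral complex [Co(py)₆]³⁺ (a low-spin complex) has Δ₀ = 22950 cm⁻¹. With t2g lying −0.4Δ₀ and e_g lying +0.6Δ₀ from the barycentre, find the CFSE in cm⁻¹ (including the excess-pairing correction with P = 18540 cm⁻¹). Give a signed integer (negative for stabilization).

-18000

py is neutral, so the +3 overall charge sits on Co: oxidation state +3.
Co is in group 9, so Co³⁺ is d⁶ (9 − 3 = 6).
Configuration: t2g^6 e_g^0.
The orbital stabilization is -2.4Δ₀ = -2.4 × 22950 = -55080 cm⁻¹.
Pairing penalty: 3 pairs vs 1 in the high-spin reference → 2 extra × P = 37080 cm⁻¹.
Combining: -55080 + 37080 = -18000 cm⁻¹.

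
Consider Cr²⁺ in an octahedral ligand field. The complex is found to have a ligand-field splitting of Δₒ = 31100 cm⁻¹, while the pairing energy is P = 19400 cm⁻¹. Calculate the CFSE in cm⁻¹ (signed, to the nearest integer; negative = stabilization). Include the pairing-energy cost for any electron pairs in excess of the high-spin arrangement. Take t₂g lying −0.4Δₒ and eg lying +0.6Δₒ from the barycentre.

-30360

Cr is in group 6, so Cr²⁺ is d⁴ (6 − 2 = 4).
Here Δₒ > P (31100 > 19400), so the low-spin state is favoured.
Filling d⁴ accordingly: t₂g⁴ eg⁰.
Orbital CFSE = -1.6Δₒ = -1.6 × 31100 = -49760 cm⁻¹.
Excess pairs vs high-spin: 1 − 0 = 1; pairing cost = +19400 cm⁻¹.
Net CFSE = -49760 + 19400 = -30360 cm⁻¹.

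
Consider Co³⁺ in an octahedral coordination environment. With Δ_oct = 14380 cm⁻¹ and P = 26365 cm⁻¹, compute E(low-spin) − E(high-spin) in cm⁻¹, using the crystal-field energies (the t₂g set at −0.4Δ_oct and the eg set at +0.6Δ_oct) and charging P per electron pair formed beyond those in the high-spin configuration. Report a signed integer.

23970

Co is in group 9, so Co³⁺ is d⁶ (9 − 3 = 6).
In the high-spin limit (t₂g⁴ eg²) the orbital term is -0.4Δ_oct = -5752 cm⁻¹, with no excess pairing.
For low-spin the configuration is t₂g⁶ eg⁰: orbital energy -2.4 × 14380 = -34512 cm⁻¹, and 2 additional pairs relative to high-spin add 52730 cm⁻¹, giving 18218 cm⁻¹.
E(LS) − E(HS) = 18218 − (-5752) = 23970 cm⁻¹.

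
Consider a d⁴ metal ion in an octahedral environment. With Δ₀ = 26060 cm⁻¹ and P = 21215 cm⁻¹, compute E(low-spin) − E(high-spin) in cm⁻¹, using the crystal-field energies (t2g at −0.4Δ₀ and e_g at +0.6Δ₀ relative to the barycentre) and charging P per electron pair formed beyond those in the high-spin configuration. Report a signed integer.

-4845

High-spin d⁴ fills as t2g^3 e_g^1 with CFSE 3(−0.4) + 1(+0.6) = -0.6Δ₀ = -15636 cm⁻¹.
Low-spin: t2g^4 e_g^0, orbital CFSE = -1.6Δ₀ = -41696 cm⁻¹; plus 1 excess pair × P = +21215 cm⁻¹; total -20481 cm⁻¹.
Thus E(LS) − E(HS) = -4845 cm⁻¹.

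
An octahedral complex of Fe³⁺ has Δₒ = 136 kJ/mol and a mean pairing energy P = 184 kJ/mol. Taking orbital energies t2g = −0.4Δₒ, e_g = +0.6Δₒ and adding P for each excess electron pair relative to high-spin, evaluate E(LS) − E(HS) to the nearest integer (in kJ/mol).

96

Fe is in group 8, so Fe³⁺ is d⁵ (8 − 3 = 5).
High-spin: t2g^3 e_g^2, CFSE = 0.0Δₒ = 0 kJ/mol.
Low-spin: t2g^5 e_g^0, orbital CFSE = -2.0Δₒ = -272 kJ/mol; plus 2 excess pairs × P = +368 kJ/mol; total 96 kJ/mol.
The difference is 96 − (0) = 96 kJ/mol, so high-spin lies lower.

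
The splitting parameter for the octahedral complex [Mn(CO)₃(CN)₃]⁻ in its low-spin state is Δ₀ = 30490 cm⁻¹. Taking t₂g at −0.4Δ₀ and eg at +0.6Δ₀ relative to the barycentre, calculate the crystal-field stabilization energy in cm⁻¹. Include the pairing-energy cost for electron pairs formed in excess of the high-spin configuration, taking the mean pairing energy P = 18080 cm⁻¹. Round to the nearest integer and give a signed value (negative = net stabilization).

Ligand charges: 3×(+0) from CO and 3×(-1) from CN⁻ sum to -3; with overall charge -1, Mn is +2.
Mn²⁺: group 7, so d-count = 7 − 2 = 5.
Configuration: t₂g⁵ eg⁰.
The orbital stabilization is -2.0Δ₀ = -2.0 × 30490 = -60980 cm⁻¹.
High-spin d⁵ would be t₂g³ eg² with 0 pairs; low-spin has 2, so 2 excess pairs cost +2P = +36160 cm⁻¹.
Combining: -60980 + 36160 = -24820 cm⁻¹.

-24820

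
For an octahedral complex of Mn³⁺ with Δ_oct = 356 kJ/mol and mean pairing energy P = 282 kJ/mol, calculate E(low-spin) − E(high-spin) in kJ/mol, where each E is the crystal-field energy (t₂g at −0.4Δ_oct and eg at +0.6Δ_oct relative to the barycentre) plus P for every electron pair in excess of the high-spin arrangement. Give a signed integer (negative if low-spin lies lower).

-74

Group 7 minus oxidation state +3 gives a d⁴ configuration for Mn³⁺.
High-spin: t₂g³ eg¹, CFSE = -0.6Δ_oct = -214 kJ/mol.
For low-spin the configuration is t₂g⁴ eg⁰: orbital energy -1.6 × 356 = -570 kJ/mol, and 1 additional pair relative to high-spin adds 282 kJ/mol, giving -288 kJ/mol.
The difference is -288 − (-214) = -74 kJ/mol, so low-spin lies lower.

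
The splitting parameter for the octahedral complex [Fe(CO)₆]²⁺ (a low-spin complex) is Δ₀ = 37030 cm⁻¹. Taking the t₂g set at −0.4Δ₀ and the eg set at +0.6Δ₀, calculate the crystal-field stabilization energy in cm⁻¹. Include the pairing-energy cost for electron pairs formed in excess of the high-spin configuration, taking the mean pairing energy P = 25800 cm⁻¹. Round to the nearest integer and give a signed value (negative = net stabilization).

-37272

CO is neutral, so the +2 overall charge sits on Fe: oxidation state +2.
Fe sits in group 8; removing 2 electrons leaves Fe²⁺ with 8 − 2 = 6 d electrons.
Configuration: t₂g⁶ eg⁰.
Orbital CFSE = 6(-0.4) + 0(0.6) = -2.4Δ₀ = -2.4 × 37030 = -88872 cm⁻¹.
High-spin d⁶ would be t₂g⁴ eg² with 1 pair; low-spin has 3, so 2 excess pairs cost +2P = +51600 cm⁻¹.
Net CFSE = -88872 + 51600 = -37272 cm⁻¹.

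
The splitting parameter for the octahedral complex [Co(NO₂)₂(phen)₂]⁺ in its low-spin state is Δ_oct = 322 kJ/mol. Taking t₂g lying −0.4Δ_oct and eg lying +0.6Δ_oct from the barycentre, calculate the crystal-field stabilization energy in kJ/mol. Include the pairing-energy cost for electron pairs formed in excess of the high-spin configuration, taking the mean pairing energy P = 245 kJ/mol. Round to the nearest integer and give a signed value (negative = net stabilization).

-283

Ligand charges: 2×(-1) from NO₂⁻ and 2×(+0) from phen sum to -2; with overall charge +1, Co is +3.
Co³⁺: group 9, so d-count = 9 − 3 = 6.
Configuration: t₂g⁶ eg⁰.
CFSE(orbital) = 6×(-0.4Δ_oct) + 0×(0.6Δ_oct) = -2.4Δ_oct; with Δ_oct = 322 kJ/mol that is -773 kJ/mol.
Pairing penalty: 3 pairs vs 1 in the high-spin reference → 2 extra × P = 490 kJ/mol.
Combining: -773 + 490 = -283 kJ/mol.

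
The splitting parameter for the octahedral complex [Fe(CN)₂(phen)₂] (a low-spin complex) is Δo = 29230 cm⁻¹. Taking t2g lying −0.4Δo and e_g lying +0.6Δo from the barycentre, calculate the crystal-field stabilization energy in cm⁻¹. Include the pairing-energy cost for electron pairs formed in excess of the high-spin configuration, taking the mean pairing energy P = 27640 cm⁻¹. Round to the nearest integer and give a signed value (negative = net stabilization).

Ligand charges: 2×(-1) from CN⁻ and 2×(+0) from phen sum to -2; with overall charge +0, Fe is +2.
Fe²⁺: group 8, so d-count = 8 − 2 = 6.
Configuration: t2g^6 e_g^0.
The orbital stabilization is -2.4Δo = -2.4 × 29230 = -70152 cm⁻¹.
Relative to high-spin t2g^4 e_g^2 (1 paired), the low-spin configuration has 2 additional pairs, contributing +2 × 27640 = +55280 cm⁻¹.
Combining: -70152 + 55280 = -14872 cm⁻¹.

-14872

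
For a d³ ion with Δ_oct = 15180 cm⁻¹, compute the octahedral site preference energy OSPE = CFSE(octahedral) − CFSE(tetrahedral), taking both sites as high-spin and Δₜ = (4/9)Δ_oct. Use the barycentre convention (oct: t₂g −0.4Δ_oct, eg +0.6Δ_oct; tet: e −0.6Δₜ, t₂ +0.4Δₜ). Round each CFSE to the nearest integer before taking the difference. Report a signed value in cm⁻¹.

Octahedral (high-spin): t₂g³ eg⁰, CFSE = 3(−0.4) + 0(+0.6) = -1.2Δ_oct = -1.2 × 15180 = -18216 cm⁻¹.
Tetrahedral: e² t₂¹, CFSE = 2(−0.6) + 1(+0.4) = -0.8Δₜ = -0.8 × (4/9) × 15180 = -5397 cm⁻¹.
OSPE = -18216 − (-5397) = -12819 cm⁻¹.

-12819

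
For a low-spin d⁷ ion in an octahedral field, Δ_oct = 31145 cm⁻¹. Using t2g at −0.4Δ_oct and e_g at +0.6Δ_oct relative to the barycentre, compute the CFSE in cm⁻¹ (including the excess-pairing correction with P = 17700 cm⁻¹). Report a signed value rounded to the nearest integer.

-38361

Electron filling gives t2g^6 e_g^1.
CFSE(orbital) = 6×(-0.4Δ_oct) + 1×(0.6Δ_oct) = -1.8Δ_oct; with Δ_oct = 31145 cm⁻¹ that is -56061 cm⁻¹.
Pairing penalty: 3 pairs vs 2 in the high-spin reference → 1 extra × P = 17700 cm⁻¹.
Overall CFSE = -56061 + 17700 = -38361 cm⁻¹.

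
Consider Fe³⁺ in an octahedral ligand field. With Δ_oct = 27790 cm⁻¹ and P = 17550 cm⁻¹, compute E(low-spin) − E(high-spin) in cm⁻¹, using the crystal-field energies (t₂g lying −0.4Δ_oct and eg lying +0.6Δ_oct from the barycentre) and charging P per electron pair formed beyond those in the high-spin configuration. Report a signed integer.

-20480

Fe sits in group 8; removing 3 electrons leaves Fe³⁺ with 8 − 3 = 5 d electrons.
High-spin: t₂g³ eg², CFSE = 0.0Δ_oct = 0 cm⁻¹.
Low-spin t₂g⁵ eg⁰ gives -2.0Δ_oct = -55580 cm⁻¹, but forming 2 extra pairs costs 2P = 35100 cm⁻¹, so E(LS) = -55580 + 35100 = -20480 cm⁻¹.
The difference is -20480 − (0) = -20480 cm⁻¹, so low-spin lies lower.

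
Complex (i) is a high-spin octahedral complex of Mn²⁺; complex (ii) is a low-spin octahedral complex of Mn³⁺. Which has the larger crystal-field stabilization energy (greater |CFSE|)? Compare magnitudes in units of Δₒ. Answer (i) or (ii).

(i): Mn sits in group 7; removing 2 electrons leaves Mn²⁺ with 7 − 2 = 5 d electrons; t2g^3 e_g^2, CFSE = 0.0Δₒ.
(ii): Mn sits in group 7; removing 3 electrons leaves Mn³⁺ with 7 − 3 = 4 d electrons; t2g^4 e_g^0, CFSE = -1.6Δₒ.
So (ii) has the larger |CFSE|.

(ii)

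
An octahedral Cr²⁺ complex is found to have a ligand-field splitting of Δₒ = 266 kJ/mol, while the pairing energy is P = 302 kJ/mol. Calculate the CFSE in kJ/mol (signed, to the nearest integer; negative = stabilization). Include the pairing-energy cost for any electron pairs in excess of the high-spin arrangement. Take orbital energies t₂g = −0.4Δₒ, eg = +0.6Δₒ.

-160

Cr²⁺: group 6, so d-count = 6 − 2 = 4.
With Δₒ < P the complex is high-spin.
Configuration: t₂g³ eg¹.
Orbital CFSE = -0.6Δₒ = -0.6 × 266 = -160 kJ/mol.
High-spin has no excess pairs, so no pairing correction applies.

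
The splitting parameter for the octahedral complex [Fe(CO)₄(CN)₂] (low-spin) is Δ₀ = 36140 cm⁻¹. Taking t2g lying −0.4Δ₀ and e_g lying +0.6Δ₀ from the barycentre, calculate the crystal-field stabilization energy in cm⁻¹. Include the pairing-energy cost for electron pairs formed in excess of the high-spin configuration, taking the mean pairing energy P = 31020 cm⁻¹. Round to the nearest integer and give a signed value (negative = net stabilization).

-24696

Ligand charges: 4×(+0) from CO and 2×(-1) from CN⁻ sum to -2; with overall charge +0, Fe is +2.
Fe²⁺: group 8, so d-count = 8 − 2 = 6.
Configuration: t2g^6 e_g^0.
The orbital stabilization is -2.4Δ₀ = -2.4 × 36140 = -86736 cm⁻¹.
Pairing penalty: 3 pairs vs 1 in the high-spin reference → 2 extra × P = 62040 cm⁻¹.
Net CFSE = -86736 + 62040 = -24696 cm⁻¹.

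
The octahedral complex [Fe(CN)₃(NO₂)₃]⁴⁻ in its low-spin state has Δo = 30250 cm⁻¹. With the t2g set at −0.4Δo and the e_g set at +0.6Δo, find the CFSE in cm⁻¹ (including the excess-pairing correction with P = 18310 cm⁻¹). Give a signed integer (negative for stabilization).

-35980

Ligand charges: 3×(-1) from CN⁻ and 3×(-1) from NO₂⁻ sum to -6; with overall charge -4, Fe is +2.
Fe²⁺: group 8, so d-count = 8 − 2 = 6.
The d⁶ electrons fill as t2g^6 e_g^0.
The orbital stabilization is -2.4Δo = -2.4 × 30250 = -72600 cm⁻¹.
Pairing penalty: 3 pairs vs 1 in the high-spin reference → 2 extra × P = 36620 cm⁻¹.
Overall CFSE = -72600 + 36620 = -35980 cm⁻¹.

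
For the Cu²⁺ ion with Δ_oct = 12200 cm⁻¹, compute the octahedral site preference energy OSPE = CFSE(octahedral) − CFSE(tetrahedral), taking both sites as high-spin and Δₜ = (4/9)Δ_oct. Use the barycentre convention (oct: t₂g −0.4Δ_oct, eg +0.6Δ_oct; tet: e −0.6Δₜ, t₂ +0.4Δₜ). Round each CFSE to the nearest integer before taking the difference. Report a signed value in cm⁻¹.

-5151

Cu is in group 11, so Cu²⁺ is d⁹ (11 − 2 = 9).
Octahedral high-spin t2g^6 e_g^3: CFSE = -0.6 × 12200 = -7320 cm⁻¹.
Tetrahedral: e^4 t2^5, CFSE = 4(−0.6) + 5(+0.4) = -0.4Δₜ = -0.4 × (4/9) × 12200 = -2169 cm⁻¹.
Subtracting, OSPE = -7320 − (-2169) = -5151 cm⁻¹.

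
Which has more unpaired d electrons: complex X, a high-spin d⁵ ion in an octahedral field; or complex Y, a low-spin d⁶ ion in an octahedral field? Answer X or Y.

X: t₂g³ eg² → 5 unpaired.
Y: t₂g⁶ eg⁰ → 0 unpaired.
So X has more unpaired electrons.

X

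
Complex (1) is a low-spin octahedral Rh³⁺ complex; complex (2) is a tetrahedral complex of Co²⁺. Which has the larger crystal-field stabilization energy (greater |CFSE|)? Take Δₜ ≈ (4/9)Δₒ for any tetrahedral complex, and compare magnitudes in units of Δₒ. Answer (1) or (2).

(1)

(1): Rh³⁺: group 9, so d-count = 9 − 3 = 6; t2g^6 e_g^0, CFSE = -2.4Δₒ.
(2): Co is in group 9, so Co²⁺ is d⁷ (9 − 2 = 7); Tetrahedral fields are weak (Δₜ ≈ 4/9 Δₒ), so electrons fill high-spin; e⁴ t₂³, CFSE = -1.2Δₜ ≈ -0.53Δₒ.
So (1) has the larger |CFSE|.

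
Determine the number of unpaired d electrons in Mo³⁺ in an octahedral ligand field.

Group 6 minus oxidation state +3 gives a d³ configuration for Mo³⁺.
For octahedral d³ the high- and low-spin configurations coincide.
Configuration: t2g^3 e_g^0, giving 3 unpaired electrons.

3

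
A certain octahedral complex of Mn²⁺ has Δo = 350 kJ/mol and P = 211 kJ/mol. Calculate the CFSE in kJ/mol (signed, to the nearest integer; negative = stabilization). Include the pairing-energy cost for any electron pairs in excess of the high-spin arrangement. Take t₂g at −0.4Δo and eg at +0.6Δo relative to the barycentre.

Mn is in group 7, so Mn²⁺ is d⁵ (7 − 2 = 5).
Δo > P, so pairing is preferred: the ground state is low-spin.
That gives t₂g⁵ eg⁰.
Orbital CFSE = -2.0Δo = -2.0 × 350 = -700 kJ/mol.
Excess pairs vs high-spin: 2 − 0 = 2; pairing cost = +422 kJ/mol.
Net CFSE = -700 + 422 = -278 kJ/mol.

-278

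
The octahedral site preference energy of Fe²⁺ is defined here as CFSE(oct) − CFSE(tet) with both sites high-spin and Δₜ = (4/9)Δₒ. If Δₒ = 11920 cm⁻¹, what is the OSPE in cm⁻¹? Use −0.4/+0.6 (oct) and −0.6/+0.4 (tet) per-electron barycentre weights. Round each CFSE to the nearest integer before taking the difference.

Fe²⁺: group 8, so d-count = 8 − 2 = 6.
Octahedral (high-spin): t2g^4 e_g^2, CFSE = 4(−0.4) + 2(+0.6) = -0.4Δₒ = -0.4 × 11920 = -4768 cm⁻¹.
Tetrahedral e^3 t2^3 gives -0.6Δₜ = -0.6 × (4/9) × 11920 = -3179 cm⁻¹.
OSPE = CFSE(oct) − CFSE(tet) = -4768 − (-3179) = -1589 cm⁻¹.

-1589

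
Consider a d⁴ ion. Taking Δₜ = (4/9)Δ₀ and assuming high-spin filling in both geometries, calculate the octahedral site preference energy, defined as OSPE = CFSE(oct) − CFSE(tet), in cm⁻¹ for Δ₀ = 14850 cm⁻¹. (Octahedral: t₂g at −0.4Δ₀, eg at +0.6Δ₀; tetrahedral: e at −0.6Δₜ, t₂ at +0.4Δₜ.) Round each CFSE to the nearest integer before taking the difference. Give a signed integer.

-6270

Octahedral (high-spin): t₂g³ eg¹, CFSE = 3(−0.4) + 1(+0.6) = -0.6Δ₀ = -0.6 × 14850 = -8910 cm⁻¹.
In a tetrahedral site the filling is e² t₂²: CFSE(tet) = -0.4Δₜ = -0.4 × (4/9)(14850) = -2640 cm⁻¹.
OSPE = -8910 − (-2640) = -6270 cm⁻¹.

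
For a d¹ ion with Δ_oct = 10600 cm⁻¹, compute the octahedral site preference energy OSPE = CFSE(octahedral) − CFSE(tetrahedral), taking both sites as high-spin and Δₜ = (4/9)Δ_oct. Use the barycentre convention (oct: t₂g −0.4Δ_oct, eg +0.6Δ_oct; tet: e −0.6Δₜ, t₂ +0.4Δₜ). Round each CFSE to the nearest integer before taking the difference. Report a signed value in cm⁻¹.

Octahedral high-spin t2g^1 e_g^0: CFSE = -0.4 × 10600 = -4240 cm⁻¹.
Tetrahedral e^1 t2^0 gives -0.6Δₜ = -0.6 × (4/9) × 10600 = -2827 cm⁻¹.
Subtracting, OSPE = -4240 − (-2827) = -1413 cm⁻¹.

-1413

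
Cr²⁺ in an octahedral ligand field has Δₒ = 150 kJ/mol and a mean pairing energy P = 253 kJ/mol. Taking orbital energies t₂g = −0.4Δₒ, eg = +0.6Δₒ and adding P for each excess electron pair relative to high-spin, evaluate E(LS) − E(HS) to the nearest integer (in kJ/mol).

103

Cr²⁺: group 6, so d-count = 6 − 2 = 4.
In the high-spin limit (t₂g³ eg¹) the orbital term is -0.6Δₒ = -90 kJ/mol, with no excess pairing.
Low-spin: t₂g⁴ eg⁰, orbital CFSE = -1.6Δₒ = -240 kJ/mol; plus 1 excess pair × P = +253 kJ/mol; total 13 kJ/mol.
E(LS) − E(HS) = 13 − (-90) = 103 kJ/mol.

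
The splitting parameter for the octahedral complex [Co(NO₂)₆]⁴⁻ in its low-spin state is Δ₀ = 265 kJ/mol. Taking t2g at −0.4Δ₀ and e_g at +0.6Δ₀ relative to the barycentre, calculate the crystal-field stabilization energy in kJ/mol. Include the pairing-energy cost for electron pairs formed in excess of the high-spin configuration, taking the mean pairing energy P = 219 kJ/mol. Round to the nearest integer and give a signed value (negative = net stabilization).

Each NO₂⁻ contributes -1; 6 × (-1) = -6. With overall charge -4, Co is in the +2 oxidation state.
Co sits in group 9; removing 2 electrons leaves Co²⁺ with 9 − 2 = 7 d electrons.
Configuration: t2g^6 e_g^1.
Orbital CFSE = 6(-0.4) + 1(0.6) = -1.8Δ₀ = -1.8 × 265 = -477 kJ/mol.
High-spin d⁷ would be t2g^5 e_g^2 with 2 pairs; low-spin has 3, so 1 excess pair costs +1P = +219 kJ/mol.
Combining: -477 + 219 = -258 kJ/mol.

-258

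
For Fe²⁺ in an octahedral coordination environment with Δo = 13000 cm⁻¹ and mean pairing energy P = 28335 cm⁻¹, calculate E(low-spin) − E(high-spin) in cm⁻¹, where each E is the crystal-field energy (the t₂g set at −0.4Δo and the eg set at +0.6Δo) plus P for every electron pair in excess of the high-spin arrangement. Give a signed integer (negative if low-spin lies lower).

Fe is in group 8, so Fe²⁺ is d⁶ (8 − 2 = 6).
High-spin: t₂g⁴ eg², CFSE = -0.4Δo = -5200 cm⁻¹.
Low-spin t₂g⁶ eg⁰ gives -2.4Δo = -31200 cm⁻¹, but forming 2 extra pairs costs 2P = 56670 cm⁻¹, so E(LS) = -31200 + 56670 = 25470 cm⁻¹.
Thus E(LS) − E(HS) = 30670 cm⁻¹.

30670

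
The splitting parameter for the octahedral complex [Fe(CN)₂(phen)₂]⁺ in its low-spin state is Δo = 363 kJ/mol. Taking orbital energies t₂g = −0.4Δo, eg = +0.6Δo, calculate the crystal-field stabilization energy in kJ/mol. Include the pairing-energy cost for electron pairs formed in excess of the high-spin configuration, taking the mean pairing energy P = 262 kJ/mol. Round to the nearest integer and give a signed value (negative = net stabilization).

Ligand charges: 2×(-1) from CN⁻ and 2×(+0) from phen sum to -2; with overall charge +1, Fe is +3.
Group 8 minus oxidation state +3 gives a d⁵ configuration for Fe³⁺.
The d⁵ electrons fill as t₂g⁵ eg⁰.
CFSE(orbital) = 5×(-0.4Δo) + 0×(0.6Δo) = -2.0Δo; with Δo = 363 kJ/mol that is -726 kJ/mol.
Pairing penalty: 2 pairs vs 0 in the high-spin reference → 2 extra × P = 524 kJ/mol.
Combining: -726 + 524 = -202 kJ/mol.

-202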